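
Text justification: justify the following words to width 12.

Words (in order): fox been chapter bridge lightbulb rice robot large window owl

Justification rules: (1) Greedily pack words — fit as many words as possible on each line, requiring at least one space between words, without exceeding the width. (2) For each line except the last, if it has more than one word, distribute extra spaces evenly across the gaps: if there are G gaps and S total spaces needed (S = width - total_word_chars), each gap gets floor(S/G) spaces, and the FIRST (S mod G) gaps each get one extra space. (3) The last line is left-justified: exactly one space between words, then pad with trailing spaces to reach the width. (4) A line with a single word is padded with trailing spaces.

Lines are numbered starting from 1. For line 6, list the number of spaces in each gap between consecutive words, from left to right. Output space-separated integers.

Answer: 1

Derivation:
Line 1: ['fox', 'been'] (min_width=8, slack=4)
Line 2: ['chapter'] (min_width=7, slack=5)
Line 3: ['bridge'] (min_width=6, slack=6)
Line 4: ['lightbulb'] (min_width=9, slack=3)
Line 5: ['rice', 'robot'] (min_width=10, slack=2)
Line 6: ['large', 'window'] (min_width=12, slack=0)
Line 7: ['owl'] (min_width=3, slack=9)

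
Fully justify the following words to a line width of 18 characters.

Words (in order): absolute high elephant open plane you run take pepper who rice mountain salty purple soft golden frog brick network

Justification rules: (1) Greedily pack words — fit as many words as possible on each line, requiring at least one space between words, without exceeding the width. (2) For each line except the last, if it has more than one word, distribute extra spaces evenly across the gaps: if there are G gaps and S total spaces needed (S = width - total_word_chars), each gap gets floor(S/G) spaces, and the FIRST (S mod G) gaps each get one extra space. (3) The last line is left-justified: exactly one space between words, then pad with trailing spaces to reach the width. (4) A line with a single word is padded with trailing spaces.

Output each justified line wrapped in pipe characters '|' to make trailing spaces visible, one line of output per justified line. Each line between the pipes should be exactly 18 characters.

Answer: |absolute      high|
|elephant      open|
|plane you run take|
|pepper   who  rice|
|mountain     salty|
|purple soft golden|
|frog brick network|

Derivation:
Line 1: ['absolute', 'high'] (min_width=13, slack=5)
Line 2: ['elephant', 'open'] (min_width=13, slack=5)
Line 3: ['plane', 'you', 'run', 'take'] (min_width=18, slack=0)
Line 4: ['pepper', 'who', 'rice'] (min_width=15, slack=3)
Line 5: ['mountain', 'salty'] (min_width=14, slack=4)
Line 6: ['purple', 'soft', 'golden'] (min_width=18, slack=0)
Line 7: ['frog', 'brick', 'network'] (min_width=18, slack=0)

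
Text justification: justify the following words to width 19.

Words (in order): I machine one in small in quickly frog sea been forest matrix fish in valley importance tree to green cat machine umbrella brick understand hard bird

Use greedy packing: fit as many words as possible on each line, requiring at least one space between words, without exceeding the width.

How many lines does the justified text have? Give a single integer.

Answer: 10

Derivation:
Line 1: ['I', 'machine', 'one', 'in'] (min_width=16, slack=3)
Line 2: ['small', 'in', 'quickly'] (min_width=16, slack=3)
Line 3: ['frog', 'sea', 'been'] (min_width=13, slack=6)
Line 4: ['forest', 'matrix', 'fish'] (min_width=18, slack=1)
Line 5: ['in', 'valley'] (min_width=9, slack=10)
Line 6: ['importance', 'tree', 'to'] (min_width=18, slack=1)
Line 7: ['green', 'cat', 'machine'] (min_width=17, slack=2)
Line 8: ['umbrella', 'brick'] (min_width=14, slack=5)
Line 9: ['understand', 'hard'] (min_width=15, slack=4)
Line 10: ['bird'] (min_width=4, slack=15)
Total lines: 10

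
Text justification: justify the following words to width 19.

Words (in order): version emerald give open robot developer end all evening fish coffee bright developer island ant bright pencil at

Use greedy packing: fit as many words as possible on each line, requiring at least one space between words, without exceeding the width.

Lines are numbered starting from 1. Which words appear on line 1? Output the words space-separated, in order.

Line 1: ['version', 'emerald'] (min_width=15, slack=4)
Line 2: ['give', 'open', 'robot'] (min_width=15, slack=4)
Line 3: ['developer', 'end', 'all'] (min_width=17, slack=2)
Line 4: ['evening', 'fish', 'coffee'] (min_width=19, slack=0)
Line 5: ['bright', 'developer'] (min_width=16, slack=3)
Line 6: ['island', 'ant', 'bright'] (min_width=17, slack=2)
Line 7: ['pencil', 'at'] (min_width=9, slack=10)

Answer: version emerald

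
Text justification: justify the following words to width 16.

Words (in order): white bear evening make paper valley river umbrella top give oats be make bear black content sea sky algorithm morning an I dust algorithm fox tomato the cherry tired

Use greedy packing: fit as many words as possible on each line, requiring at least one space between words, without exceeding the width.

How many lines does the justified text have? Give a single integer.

Line 1: ['white', 'bear'] (min_width=10, slack=6)
Line 2: ['evening', 'make'] (min_width=12, slack=4)
Line 3: ['paper', 'valley'] (min_width=12, slack=4)
Line 4: ['river', 'umbrella'] (min_width=14, slack=2)
Line 5: ['top', 'give', 'oats', 'be'] (min_width=16, slack=0)
Line 6: ['make', 'bear', 'black'] (min_width=15, slack=1)
Line 7: ['content', 'sea', 'sky'] (min_width=15, slack=1)
Line 8: ['algorithm'] (min_width=9, slack=7)
Line 9: ['morning', 'an', 'I'] (min_width=12, slack=4)
Line 10: ['dust', 'algorithm'] (min_width=14, slack=2)
Line 11: ['fox', 'tomato', 'the'] (min_width=14, slack=2)
Line 12: ['cherry', 'tired'] (min_width=12, slack=4)
Total lines: 12

Answer: 12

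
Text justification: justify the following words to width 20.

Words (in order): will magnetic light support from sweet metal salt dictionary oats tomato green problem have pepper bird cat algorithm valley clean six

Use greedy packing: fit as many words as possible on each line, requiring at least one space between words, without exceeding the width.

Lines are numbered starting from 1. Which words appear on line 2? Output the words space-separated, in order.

Answer: support from sweet

Derivation:
Line 1: ['will', 'magnetic', 'light'] (min_width=19, slack=1)
Line 2: ['support', 'from', 'sweet'] (min_width=18, slack=2)
Line 3: ['metal', 'salt'] (min_width=10, slack=10)
Line 4: ['dictionary', 'oats'] (min_width=15, slack=5)
Line 5: ['tomato', 'green', 'problem'] (min_width=20, slack=0)
Line 6: ['have', 'pepper', 'bird', 'cat'] (min_width=20, slack=0)
Line 7: ['algorithm', 'valley'] (min_width=16, slack=4)
Line 8: ['clean', 'six'] (min_width=9, slack=11)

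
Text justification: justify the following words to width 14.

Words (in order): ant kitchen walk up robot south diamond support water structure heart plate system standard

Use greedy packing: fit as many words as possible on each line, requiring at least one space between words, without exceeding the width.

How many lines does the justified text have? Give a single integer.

Answer: 8

Derivation:
Line 1: ['ant', 'kitchen'] (min_width=11, slack=3)
Line 2: ['walk', 'up', 'robot'] (min_width=13, slack=1)
Line 3: ['south', 'diamond'] (min_width=13, slack=1)
Line 4: ['support', 'water'] (min_width=13, slack=1)
Line 5: ['structure'] (min_width=9, slack=5)
Line 6: ['heart', 'plate'] (min_width=11, slack=3)
Line 7: ['system'] (min_width=6, slack=8)
Line 8: ['standard'] (min_width=8, slack=6)
Total lines: 8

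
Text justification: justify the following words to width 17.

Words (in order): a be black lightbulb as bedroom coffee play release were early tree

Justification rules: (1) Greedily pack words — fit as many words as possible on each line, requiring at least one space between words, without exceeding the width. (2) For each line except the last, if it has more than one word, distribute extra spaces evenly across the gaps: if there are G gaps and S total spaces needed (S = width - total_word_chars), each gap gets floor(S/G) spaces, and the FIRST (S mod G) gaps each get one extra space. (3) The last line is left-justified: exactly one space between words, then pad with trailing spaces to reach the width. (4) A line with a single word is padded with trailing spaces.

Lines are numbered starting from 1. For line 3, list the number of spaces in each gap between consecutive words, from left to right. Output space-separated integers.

Line 1: ['a', 'be', 'black'] (min_width=10, slack=7)
Line 2: ['lightbulb', 'as'] (min_width=12, slack=5)
Line 3: ['bedroom', 'coffee'] (min_width=14, slack=3)
Line 4: ['play', 'release', 'were'] (min_width=17, slack=0)
Line 5: ['early', 'tree'] (min_width=10, slack=7)

Answer: 4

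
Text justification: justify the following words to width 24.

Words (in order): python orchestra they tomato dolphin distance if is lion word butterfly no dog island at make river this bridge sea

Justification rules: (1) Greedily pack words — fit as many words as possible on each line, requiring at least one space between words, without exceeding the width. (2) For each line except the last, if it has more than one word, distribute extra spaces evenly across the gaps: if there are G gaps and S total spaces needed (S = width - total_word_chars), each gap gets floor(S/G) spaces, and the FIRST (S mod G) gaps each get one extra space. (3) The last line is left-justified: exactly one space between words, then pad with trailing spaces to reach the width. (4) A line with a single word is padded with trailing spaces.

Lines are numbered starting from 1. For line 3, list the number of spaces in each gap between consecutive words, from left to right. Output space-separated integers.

Line 1: ['python', 'orchestra', 'they'] (min_width=21, slack=3)
Line 2: ['tomato', 'dolphin', 'distance'] (min_width=23, slack=1)
Line 3: ['if', 'is', 'lion', 'word'] (min_width=15, slack=9)
Line 4: ['butterfly', 'no', 'dog', 'island'] (min_width=23, slack=1)
Line 5: ['at', 'make', 'river', 'this'] (min_width=18, slack=6)
Line 6: ['bridge', 'sea'] (min_width=10, slack=14)

Answer: 4 4 4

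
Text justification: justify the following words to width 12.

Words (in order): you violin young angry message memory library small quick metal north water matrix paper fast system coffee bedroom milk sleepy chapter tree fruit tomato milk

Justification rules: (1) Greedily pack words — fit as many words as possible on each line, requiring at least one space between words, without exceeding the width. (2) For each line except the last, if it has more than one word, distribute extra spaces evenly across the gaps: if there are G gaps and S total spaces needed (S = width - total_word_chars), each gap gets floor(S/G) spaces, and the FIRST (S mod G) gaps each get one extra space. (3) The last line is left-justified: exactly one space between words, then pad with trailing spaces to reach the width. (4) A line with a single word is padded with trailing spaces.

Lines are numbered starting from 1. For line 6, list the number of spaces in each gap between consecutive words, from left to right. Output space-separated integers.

Answer: 2

Derivation:
Line 1: ['you', 'violin'] (min_width=10, slack=2)
Line 2: ['young', 'angry'] (min_width=11, slack=1)
Line 3: ['message'] (min_width=7, slack=5)
Line 4: ['memory'] (min_width=6, slack=6)
Line 5: ['library'] (min_width=7, slack=5)
Line 6: ['small', 'quick'] (min_width=11, slack=1)
Line 7: ['metal', 'north'] (min_width=11, slack=1)
Line 8: ['water', 'matrix'] (min_width=12, slack=0)
Line 9: ['paper', 'fast'] (min_width=10, slack=2)
Line 10: ['system'] (min_width=6, slack=6)
Line 11: ['coffee'] (min_width=6, slack=6)
Line 12: ['bedroom', 'milk'] (min_width=12, slack=0)
Line 13: ['sleepy'] (min_width=6, slack=6)
Line 14: ['chapter', 'tree'] (min_width=12, slack=0)
Line 15: ['fruit', 'tomato'] (min_width=12, slack=0)
Line 16: ['milk'] (min_width=4, slack=8)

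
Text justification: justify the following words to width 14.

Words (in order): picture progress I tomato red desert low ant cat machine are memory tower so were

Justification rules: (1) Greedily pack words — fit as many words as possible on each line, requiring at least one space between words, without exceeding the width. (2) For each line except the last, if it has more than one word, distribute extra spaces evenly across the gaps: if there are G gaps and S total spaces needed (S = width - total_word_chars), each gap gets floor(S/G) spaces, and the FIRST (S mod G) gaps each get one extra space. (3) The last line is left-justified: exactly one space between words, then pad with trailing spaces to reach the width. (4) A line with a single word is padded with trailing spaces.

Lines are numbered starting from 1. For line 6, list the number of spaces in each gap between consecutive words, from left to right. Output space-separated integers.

Line 1: ['picture'] (min_width=7, slack=7)
Line 2: ['progress', 'I'] (min_width=10, slack=4)
Line 3: ['tomato', 'red'] (min_width=10, slack=4)
Line 4: ['desert', 'low', 'ant'] (min_width=14, slack=0)
Line 5: ['cat', 'machine'] (min_width=11, slack=3)
Line 6: ['are', 'memory'] (min_width=10, slack=4)
Line 7: ['tower', 'so', 'were'] (min_width=13, slack=1)

Answer: 5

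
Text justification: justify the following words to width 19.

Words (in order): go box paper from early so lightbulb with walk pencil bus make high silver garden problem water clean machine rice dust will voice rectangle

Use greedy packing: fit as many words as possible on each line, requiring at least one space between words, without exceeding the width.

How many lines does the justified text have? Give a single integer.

Answer: 9

Derivation:
Line 1: ['go', 'box', 'paper', 'from'] (min_width=17, slack=2)
Line 2: ['early', 'so', 'lightbulb'] (min_width=18, slack=1)
Line 3: ['with', 'walk', 'pencil'] (min_width=16, slack=3)
Line 4: ['bus', 'make', 'high'] (min_width=13, slack=6)
Line 5: ['silver', 'garden'] (min_width=13, slack=6)
Line 6: ['problem', 'water', 'clean'] (min_width=19, slack=0)
Line 7: ['machine', 'rice', 'dust'] (min_width=17, slack=2)
Line 8: ['will', 'voice'] (min_width=10, slack=9)
Line 9: ['rectangle'] (min_width=9, slack=10)
Total lines: 9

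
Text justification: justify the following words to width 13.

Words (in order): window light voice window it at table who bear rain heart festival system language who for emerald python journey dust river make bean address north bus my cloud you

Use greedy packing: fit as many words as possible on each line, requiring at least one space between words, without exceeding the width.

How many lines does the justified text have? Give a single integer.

Line 1: ['window', 'light'] (min_width=12, slack=1)
Line 2: ['voice', 'window'] (min_width=12, slack=1)
Line 3: ['it', 'at', 'table'] (min_width=11, slack=2)
Line 4: ['who', 'bear', 'rain'] (min_width=13, slack=0)
Line 5: ['heart'] (min_width=5, slack=8)
Line 6: ['festival'] (min_width=8, slack=5)
Line 7: ['system'] (min_width=6, slack=7)
Line 8: ['language', 'who'] (min_width=12, slack=1)
Line 9: ['for', 'emerald'] (min_width=11, slack=2)
Line 10: ['python'] (min_width=6, slack=7)
Line 11: ['journey', 'dust'] (min_width=12, slack=1)
Line 12: ['river', 'make'] (min_width=10, slack=3)
Line 13: ['bean', 'address'] (min_width=12, slack=1)
Line 14: ['north', 'bus', 'my'] (min_width=12, slack=1)
Line 15: ['cloud', 'you'] (min_width=9, slack=4)
Total lines: 15

Answer: 15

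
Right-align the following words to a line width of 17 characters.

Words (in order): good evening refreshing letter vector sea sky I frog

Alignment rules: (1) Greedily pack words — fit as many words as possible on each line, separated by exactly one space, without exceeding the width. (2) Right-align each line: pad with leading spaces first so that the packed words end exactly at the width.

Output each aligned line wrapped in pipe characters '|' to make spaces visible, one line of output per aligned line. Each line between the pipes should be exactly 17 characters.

Line 1: ['good', 'evening'] (min_width=12, slack=5)
Line 2: ['refreshing', 'letter'] (min_width=17, slack=0)
Line 3: ['vector', 'sea', 'sky', 'I'] (min_width=16, slack=1)
Line 4: ['frog'] (min_width=4, slack=13)

Answer: |     good evening|
|refreshing letter|
| vector sea sky I|
|             frog|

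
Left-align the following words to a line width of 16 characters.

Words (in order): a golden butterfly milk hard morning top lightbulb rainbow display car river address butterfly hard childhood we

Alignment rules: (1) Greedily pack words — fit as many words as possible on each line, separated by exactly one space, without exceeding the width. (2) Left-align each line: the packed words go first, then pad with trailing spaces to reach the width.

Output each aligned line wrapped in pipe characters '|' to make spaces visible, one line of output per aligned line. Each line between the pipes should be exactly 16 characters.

Line 1: ['a', 'golden'] (min_width=8, slack=8)
Line 2: ['butterfly', 'milk'] (min_width=14, slack=2)
Line 3: ['hard', 'morning', 'top'] (min_width=16, slack=0)
Line 4: ['lightbulb'] (min_width=9, slack=7)
Line 5: ['rainbow', 'display'] (min_width=15, slack=1)
Line 6: ['car', 'river'] (min_width=9, slack=7)
Line 7: ['address'] (min_width=7, slack=9)
Line 8: ['butterfly', 'hard'] (min_width=14, slack=2)
Line 9: ['childhood', 'we'] (min_width=12, slack=4)

Answer: |a golden        |
|butterfly milk  |
|hard morning top|
|lightbulb       |
|rainbow display |
|car river       |
|address         |
|butterfly hard  |
|childhood we    |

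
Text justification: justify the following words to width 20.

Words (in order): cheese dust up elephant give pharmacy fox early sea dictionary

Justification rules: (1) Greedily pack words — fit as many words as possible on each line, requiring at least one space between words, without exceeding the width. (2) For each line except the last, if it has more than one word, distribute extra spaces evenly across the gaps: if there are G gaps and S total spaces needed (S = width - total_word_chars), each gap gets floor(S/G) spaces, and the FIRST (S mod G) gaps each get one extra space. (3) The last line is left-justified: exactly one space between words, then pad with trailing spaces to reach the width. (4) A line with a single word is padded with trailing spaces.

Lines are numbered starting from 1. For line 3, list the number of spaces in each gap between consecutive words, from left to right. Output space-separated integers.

Answer: 2 2

Derivation:
Line 1: ['cheese', 'dust', 'up'] (min_width=14, slack=6)
Line 2: ['elephant', 'give'] (min_width=13, slack=7)
Line 3: ['pharmacy', 'fox', 'early'] (min_width=18, slack=2)
Line 4: ['sea', 'dictionary'] (min_width=14, slack=6)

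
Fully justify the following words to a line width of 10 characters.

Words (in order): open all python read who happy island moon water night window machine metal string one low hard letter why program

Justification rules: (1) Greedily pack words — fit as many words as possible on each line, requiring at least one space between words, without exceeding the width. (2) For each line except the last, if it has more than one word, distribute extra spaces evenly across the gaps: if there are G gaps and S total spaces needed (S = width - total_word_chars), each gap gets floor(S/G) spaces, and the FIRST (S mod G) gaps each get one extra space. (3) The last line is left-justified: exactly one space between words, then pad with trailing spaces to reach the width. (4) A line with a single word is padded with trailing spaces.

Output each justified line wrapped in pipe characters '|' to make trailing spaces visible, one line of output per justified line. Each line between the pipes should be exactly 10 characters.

Line 1: ['open', 'all'] (min_width=8, slack=2)
Line 2: ['python'] (min_width=6, slack=4)
Line 3: ['read', 'who'] (min_width=8, slack=2)
Line 4: ['happy'] (min_width=5, slack=5)
Line 5: ['island'] (min_width=6, slack=4)
Line 6: ['moon', 'water'] (min_width=10, slack=0)
Line 7: ['night'] (min_width=5, slack=5)
Line 8: ['window'] (min_width=6, slack=4)
Line 9: ['machine'] (min_width=7, slack=3)
Line 10: ['metal'] (min_width=5, slack=5)
Line 11: ['string', 'one'] (min_width=10, slack=0)
Line 12: ['low', 'hard'] (min_width=8, slack=2)
Line 13: ['letter', 'why'] (min_width=10, slack=0)
Line 14: ['program'] (min_width=7, slack=3)

Answer: |open   all|
|python    |
|read   who|
|happy     |
|island    |
|moon water|
|night     |
|window    |
|machine   |
|metal     |
|string one|
|low   hard|
|letter why|
|program   |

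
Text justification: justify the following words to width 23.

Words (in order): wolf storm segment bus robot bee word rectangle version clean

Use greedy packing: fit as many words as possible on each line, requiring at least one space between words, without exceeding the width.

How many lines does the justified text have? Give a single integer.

Answer: 3

Derivation:
Line 1: ['wolf', 'storm', 'segment', 'bus'] (min_width=22, slack=1)
Line 2: ['robot', 'bee', 'word'] (min_width=14, slack=9)
Line 3: ['rectangle', 'version', 'clean'] (min_width=23, slack=0)
Total lines: 3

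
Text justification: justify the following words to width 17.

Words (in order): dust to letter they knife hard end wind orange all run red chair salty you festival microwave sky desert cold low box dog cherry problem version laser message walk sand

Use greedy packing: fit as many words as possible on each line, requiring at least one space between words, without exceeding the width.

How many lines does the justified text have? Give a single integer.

Answer: 12

Derivation:
Line 1: ['dust', 'to', 'letter'] (min_width=14, slack=3)
Line 2: ['they', 'knife', 'hard'] (min_width=15, slack=2)
Line 3: ['end', 'wind', 'orange'] (min_width=15, slack=2)
Line 4: ['all', 'run', 'red', 'chair'] (min_width=17, slack=0)
Line 5: ['salty', 'you'] (min_width=9, slack=8)
Line 6: ['festival'] (min_width=8, slack=9)
Line 7: ['microwave', 'sky'] (min_width=13, slack=4)
Line 8: ['desert', 'cold', 'low'] (min_width=15, slack=2)
Line 9: ['box', 'dog', 'cherry'] (min_width=14, slack=3)
Line 10: ['problem', 'version'] (min_width=15, slack=2)
Line 11: ['laser', 'message'] (min_width=13, slack=4)
Line 12: ['walk', 'sand'] (min_width=9, slack=8)
Total lines: 12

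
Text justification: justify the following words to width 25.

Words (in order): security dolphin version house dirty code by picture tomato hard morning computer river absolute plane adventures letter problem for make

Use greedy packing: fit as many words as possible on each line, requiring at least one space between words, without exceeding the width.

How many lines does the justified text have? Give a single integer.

Line 1: ['security', 'dolphin', 'version'] (min_width=24, slack=1)
Line 2: ['house', 'dirty', 'code', 'by'] (min_width=19, slack=6)
Line 3: ['picture', 'tomato', 'hard'] (min_width=19, slack=6)
Line 4: ['morning', 'computer', 'river'] (min_width=22, slack=3)
Line 5: ['absolute', 'plane', 'adventures'] (min_width=25, slack=0)
Line 6: ['letter', 'problem', 'for', 'make'] (min_width=23, slack=2)
Total lines: 6

Answer: 6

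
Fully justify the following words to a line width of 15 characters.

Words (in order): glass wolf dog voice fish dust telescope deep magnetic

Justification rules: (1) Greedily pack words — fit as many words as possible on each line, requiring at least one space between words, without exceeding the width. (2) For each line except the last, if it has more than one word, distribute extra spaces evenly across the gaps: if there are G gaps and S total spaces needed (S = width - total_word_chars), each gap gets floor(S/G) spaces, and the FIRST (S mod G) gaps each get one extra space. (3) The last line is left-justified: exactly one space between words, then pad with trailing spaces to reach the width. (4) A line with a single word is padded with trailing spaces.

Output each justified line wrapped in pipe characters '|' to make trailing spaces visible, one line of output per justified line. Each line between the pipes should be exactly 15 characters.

Answer: |glass  wolf dog|
|voice fish dust|
|telescope  deep|
|magnetic       |

Derivation:
Line 1: ['glass', 'wolf', 'dog'] (min_width=14, slack=1)
Line 2: ['voice', 'fish', 'dust'] (min_width=15, slack=0)
Line 3: ['telescope', 'deep'] (min_width=14, slack=1)
Line 4: ['magnetic'] (min_width=8, slack=7)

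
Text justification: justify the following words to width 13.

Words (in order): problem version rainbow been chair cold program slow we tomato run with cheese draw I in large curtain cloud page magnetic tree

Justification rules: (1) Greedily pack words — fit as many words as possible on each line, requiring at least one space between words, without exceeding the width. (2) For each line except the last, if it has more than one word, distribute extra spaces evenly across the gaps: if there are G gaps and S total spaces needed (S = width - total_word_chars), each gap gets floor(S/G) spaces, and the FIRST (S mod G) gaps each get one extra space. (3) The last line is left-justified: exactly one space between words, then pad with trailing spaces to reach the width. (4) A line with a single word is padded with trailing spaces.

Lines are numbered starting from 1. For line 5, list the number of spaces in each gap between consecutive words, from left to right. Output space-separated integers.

Line 1: ['problem'] (min_width=7, slack=6)
Line 2: ['version'] (min_width=7, slack=6)
Line 3: ['rainbow', 'been'] (min_width=12, slack=1)
Line 4: ['chair', 'cold'] (min_width=10, slack=3)
Line 5: ['program', 'slow'] (min_width=12, slack=1)
Line 6: ['we', 'tomato', 'run'] (min_width=13, slack=0)
Line 7: ['with', 'cheese'] (min_width=11, slack=2)
Line 8: ['draw', 'I', 'in'] (min_width=9, slack=4)
Line 9: ['large', 'curtain'] (min_width=13, slack=0)
Line 10: ['cloud', 'page'] (min_width=10, slack=3)
Line 11: ['magnetic', 'tree'] (min_width=13, slack=0)

Answer: 2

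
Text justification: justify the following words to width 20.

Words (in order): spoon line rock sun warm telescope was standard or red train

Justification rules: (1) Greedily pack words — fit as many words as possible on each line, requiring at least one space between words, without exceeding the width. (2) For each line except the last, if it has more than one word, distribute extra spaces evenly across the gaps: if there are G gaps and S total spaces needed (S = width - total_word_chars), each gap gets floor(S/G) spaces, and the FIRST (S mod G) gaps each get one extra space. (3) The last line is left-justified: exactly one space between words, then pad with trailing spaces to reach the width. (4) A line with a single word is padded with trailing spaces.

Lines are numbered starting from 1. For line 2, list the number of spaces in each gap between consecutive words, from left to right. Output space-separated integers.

Answer: 2 2

Derivation:
Line 1: ['spoon', 'line', 'rock', 'sun'] (min_width=19, slack=1)
Line 2: ['warm', 'telescope', 'was'] (min_width=18, slack=2)
Line 3: ['standard', 'or', 'red'] (min_width=15, slack=5)
Line 4: ['train'] (min_width=5, slack=15)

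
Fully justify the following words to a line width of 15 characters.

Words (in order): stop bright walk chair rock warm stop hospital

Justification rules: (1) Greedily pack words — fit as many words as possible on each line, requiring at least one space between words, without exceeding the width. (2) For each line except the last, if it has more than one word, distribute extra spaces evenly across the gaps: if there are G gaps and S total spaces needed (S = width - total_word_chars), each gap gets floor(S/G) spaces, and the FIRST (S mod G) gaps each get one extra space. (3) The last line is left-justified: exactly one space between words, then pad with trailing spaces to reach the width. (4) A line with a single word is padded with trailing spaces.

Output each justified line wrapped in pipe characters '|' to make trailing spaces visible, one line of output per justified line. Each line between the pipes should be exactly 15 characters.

Answer: |stop     bright|
|walk chair rock|
|warm       stop|
|hospital       |

Derivation:
Line 1: ['stop', 'bright'] (min_width=11, slack=4)
Line 2: ['walk', 'chair', 'rock'] (min_width=15, slack=0)
Line 3: ['warm', 'stop'] (min_width=9, slack=6)
Line 4: ['hospital'] (min_width=8, slack=7)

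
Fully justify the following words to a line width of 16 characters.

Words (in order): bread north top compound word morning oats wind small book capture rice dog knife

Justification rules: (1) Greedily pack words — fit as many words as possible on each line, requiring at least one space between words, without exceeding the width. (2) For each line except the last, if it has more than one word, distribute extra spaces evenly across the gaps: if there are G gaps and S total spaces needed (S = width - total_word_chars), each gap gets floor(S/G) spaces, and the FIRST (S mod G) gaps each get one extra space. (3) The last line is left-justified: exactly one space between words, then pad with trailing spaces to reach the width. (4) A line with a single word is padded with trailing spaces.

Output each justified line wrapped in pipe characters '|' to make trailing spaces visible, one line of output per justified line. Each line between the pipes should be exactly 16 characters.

Answer: |bread  north top|
|compound    word|
|morning     oats|
|wind  small book|
|capture rice dog|
|knife           |

Derivation:
Line 1: ['bread', 'north', 'top'] (min_width=15, slack=1)
Line 2: ['compound', 'word'] (min_width=13, slack=3)
Line 3: ['morning', 'oats'] (min_width=12, slack=4)
Line 4: ['wind', 'small', 'book'] (min_width=15, slack=1)
Line 5: ['capture', 'rice', 'dog'] (min_width=16, slack=0)
Line 6: ['knife'] (min_width=5, slack=11)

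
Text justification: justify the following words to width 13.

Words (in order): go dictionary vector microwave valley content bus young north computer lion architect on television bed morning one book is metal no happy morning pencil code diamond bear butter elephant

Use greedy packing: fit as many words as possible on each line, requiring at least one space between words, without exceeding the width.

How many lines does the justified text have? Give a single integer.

Answer: 17

Derivation:
Line 1: ['go', 'dictionary'] (min_width=13, slack=0)
Line 2: ['vector'] (min_width=6, slack=7)
Line 3: ['microwave'] (min_width=9, slack=4)
Line 4: ['valley'] (min_width=6, slack=7)
Line 5: ['content', 'bus'] (min_width=11, slack=2)
Line 6: ['young', 'north'] (min_width=11, slack=2)
Line 7: ['computer', 'lion'] (min_width=13, slack=0)
Line 8: ['architect', 'on'] (min_width=12, slack=1)
Line 9: ['television'] (min_width=10, slack=3)
Line 10: ['bed', 'morning'] (min_width=11, slack=2)
Line 11: ['one', 'book', 'is'] (min_width=11, slack=2)
Line 12: ['metal', 'no'] (min_width=8, slack=5)
Line 13: ['happy', 'morning'] (min_width=13, slack=0)
Line 14: ['pencil', 'code'] (min_width=11, slack=2)
Line 15: ['diamond', 'bear'] (min_width=12, slack=1)
Line 16: ['butter'] (min_width=6, slack=7)
Line 17: ['elephant'] (min_width=8, slack=5)
Total lines: 17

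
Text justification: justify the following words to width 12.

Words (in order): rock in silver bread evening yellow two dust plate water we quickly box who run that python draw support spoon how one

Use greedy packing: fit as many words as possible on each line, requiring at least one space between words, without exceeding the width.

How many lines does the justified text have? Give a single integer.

Line 1: ['rock', 'in'] (min_width=7, slack=5)
Line 2: ['silver', 'bread'] (min_width=12, slack=0)
Line 3: ['evening'] (min_width=7, slack=5)
Line 4: ['yellow', 'two'] (min_width=10, slack=2)
Line 5: ['dust', 'plate'] (min_width=10, slack=2)
Line 6: ['water', 'we'] (min_width=8, slack=4)
Line 7: ['quickly', 'box'] (min_width=11, slack=1)
Line 8: ['who', 'run', 'that'] (min_width=12, slack=0)
Line 9: ['python', 'draw'] (min_width=11, slack=1)
Line 10: ['support'] (min_width=7, slack=5)
Line 11: ['spoon', 'how'] (min_width=9, slack=3)
Line 12: ['one'] (min_width=3, slack=9)
Total lines: 12

Answer: 12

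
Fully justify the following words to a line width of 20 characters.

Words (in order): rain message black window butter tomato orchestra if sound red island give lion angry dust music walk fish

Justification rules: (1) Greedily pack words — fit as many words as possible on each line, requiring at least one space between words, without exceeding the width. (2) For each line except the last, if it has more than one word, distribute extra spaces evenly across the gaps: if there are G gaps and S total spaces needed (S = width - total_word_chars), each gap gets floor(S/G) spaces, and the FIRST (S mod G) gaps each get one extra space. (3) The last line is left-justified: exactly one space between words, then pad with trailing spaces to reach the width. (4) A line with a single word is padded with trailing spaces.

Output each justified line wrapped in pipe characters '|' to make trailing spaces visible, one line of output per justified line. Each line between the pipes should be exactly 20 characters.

Line 1: ['rain', 'message', 'black'] (min_width=18, slack=2)
Line 2: ['window', 'butter', 'tomato'] (min_width=20, slack=0)
Line 3: ['orchestra', 'if', 'sound'] (min_width=18, slack=2)
Line 4: ['red', 'island', 'give', 'lion'] (min_width=20, slack=0)
Line 5: ['angry', 'dust', 'music'] (min_width=16, slack=4)
Line 6: ['walk', 'fish'] (min_width=9, slack=11)

Answer: |rain  message  black|
|window butter tomato|
|orchestra  if  sound|
|red island give lion|
|angry   dust   music|
|walk fish           |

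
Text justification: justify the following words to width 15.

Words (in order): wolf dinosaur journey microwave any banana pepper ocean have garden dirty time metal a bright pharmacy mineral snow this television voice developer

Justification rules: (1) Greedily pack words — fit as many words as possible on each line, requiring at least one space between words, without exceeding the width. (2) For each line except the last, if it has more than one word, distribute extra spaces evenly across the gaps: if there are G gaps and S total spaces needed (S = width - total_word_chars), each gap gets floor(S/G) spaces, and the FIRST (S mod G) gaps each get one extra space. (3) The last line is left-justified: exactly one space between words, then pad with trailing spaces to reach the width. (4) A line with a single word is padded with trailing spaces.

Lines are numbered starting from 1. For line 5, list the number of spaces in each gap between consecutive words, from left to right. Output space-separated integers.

Answer: 6

Derivation:
Line 1: ['wolf', 'dinosaur'] (min_width=13, slack=2)
Line 2: ['journey'] (min_width=7, slack=8)
Line 3: ['microwave', 'any'] (min_width=13, slack=2)
Line 4: ['banana', 'pepper'] (min_width=13, slack=2)
Line 5: ['ocean', 'have'] (min_width=10, slack=5)
Line 6: ['garden', 'dirty'] (min_width=12, slack=3)
Line 7: ['time', 'metal', 'a'] (min_width=12, slack=3)
Line 8: ['bright', 'pharmacy'] (min_width=15, slack=0)
Line 9: ['mineral', 'snow'] (min_width=12, slack=3)
Line 10: ['this', 'television'] (min_width=15, slack=0)
Line 11: ['voice', 'developer'] (min_width=15, slack=0)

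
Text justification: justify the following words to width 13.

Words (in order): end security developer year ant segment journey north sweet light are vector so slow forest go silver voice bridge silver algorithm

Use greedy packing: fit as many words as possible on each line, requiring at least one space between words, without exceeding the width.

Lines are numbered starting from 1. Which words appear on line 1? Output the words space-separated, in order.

Answer: end security

Derivation:
Line 1: ['end', 'security'] (min_width=12, slack=1)
Line 2: ['developer'] (min_width=9, slack=4)
Line 3: ['year', 'ant'] (min_width=8, slack=5)
Line 4: ['segment'] (min_width=7, slack=6)
Line 5: ['journey', 'north'] (min_width=13, slack=0)
Line 6: ['sweet', 'light'] (min_width=11, slack=2)
Line 7: ['are', 'vector', 'so'] (min_width=13, slack=0)
Line 8: ['slow', 'forest'] (min_width=11, slack=2)
Line 9: ['go', 'silver'] (min_width=9, slack=4)
Line 10: ['voice', 'bridge'] (min_width=12, slack=1)
Line 11: ['silver'] (min_width=6, slack=7)
Line 12: ['algorithm'] (min_width=9, slack=4)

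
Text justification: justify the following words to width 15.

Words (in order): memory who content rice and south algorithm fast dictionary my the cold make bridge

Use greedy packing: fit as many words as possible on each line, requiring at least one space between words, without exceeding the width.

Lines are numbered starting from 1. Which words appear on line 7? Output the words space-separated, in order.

Line 1: ['memory', 'who'] (min_width=10, slack=5)
Line 2: ['content', 'rice'] (min_width=12, slack=3)
Line 3: ['and', 'south'] (min_width=9, slack=6)
Line 4: ['algorithm', 'fast'] (min_width=14, slack=1)
Line 5: ['dictionary', 'my'] (min_width=13, slack=2)
Line 6: ['the', 'cold', 'make'] (min_width=13, slack=2)
Line 7: ['bridge'] (min_width=6, slack=9)

Answer: bridge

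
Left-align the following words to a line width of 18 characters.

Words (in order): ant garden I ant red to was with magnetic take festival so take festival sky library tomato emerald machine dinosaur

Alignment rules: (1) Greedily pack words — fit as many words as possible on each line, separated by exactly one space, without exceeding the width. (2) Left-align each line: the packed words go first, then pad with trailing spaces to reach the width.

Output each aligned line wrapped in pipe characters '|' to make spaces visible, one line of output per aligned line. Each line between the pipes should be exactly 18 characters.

Line 1: ['ant', 'garden', 'I', 'ant'] (min_width=16, slack=2)
Line 2: ['red', 'to', 'was', 'with'] (min_width=15, slack=3)
Line 3: ['magnetic', 'take'] (min_width=13, slack=5)
Line 4: ['festival', 'so', 'take'] (min_width=16, slack=2)
Line 5: ['festival', 'sky'] (min_width=12, slack=6)
Line 6: ['library', 'tomato'] (min_width=14, slack=4)
Line 7: ['emerald', 'machine'] (min_width=15, slack=3)
Line 8: ['dinosaur'] (min_width=8, slack=10)

Answer: |ant garden I ant  |
|red to was with   |
|magnetic take     |
|festival so take  |
|festival sky      |
|library tomato    |
|emerald machine   |
|dinosaur          |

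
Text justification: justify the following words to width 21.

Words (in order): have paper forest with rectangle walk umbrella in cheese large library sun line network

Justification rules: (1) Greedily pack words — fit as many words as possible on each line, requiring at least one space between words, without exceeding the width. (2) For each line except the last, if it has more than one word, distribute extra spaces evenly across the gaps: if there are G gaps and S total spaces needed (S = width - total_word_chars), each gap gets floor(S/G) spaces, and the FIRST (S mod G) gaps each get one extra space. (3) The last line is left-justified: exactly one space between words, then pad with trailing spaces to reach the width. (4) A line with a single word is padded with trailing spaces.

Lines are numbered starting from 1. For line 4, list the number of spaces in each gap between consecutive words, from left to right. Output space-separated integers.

Answer: 3 3

Derivation:
Line 1: ['have', 'paper', 'forest'] (min_width=17, slack=4)
Line 2: ['with', 'rectangle', 'walk'] (min_width=19, slack=2)
Line 3: ['umbrella', 'in', 'cheese'] (min_width=18, slack=3)
Line 4: ['large', 'library', 'sun'] (min_width=17, slack=4)
Line 5: ['line', 'network'] (min_width=12, slack=9)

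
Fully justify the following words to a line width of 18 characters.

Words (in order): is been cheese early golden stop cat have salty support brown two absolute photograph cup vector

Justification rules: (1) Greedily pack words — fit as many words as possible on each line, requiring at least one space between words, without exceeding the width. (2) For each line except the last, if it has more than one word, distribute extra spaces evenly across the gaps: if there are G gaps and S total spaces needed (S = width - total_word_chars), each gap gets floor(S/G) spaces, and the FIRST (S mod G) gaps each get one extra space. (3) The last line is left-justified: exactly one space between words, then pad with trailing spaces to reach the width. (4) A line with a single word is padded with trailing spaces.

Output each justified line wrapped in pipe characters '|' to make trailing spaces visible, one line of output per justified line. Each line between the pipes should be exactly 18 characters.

Answer: |is   been   cheese|
|early  golden stop|
|cat   have   salty|
|support  brown two|
|absolute          |
|photograph     cup|
|vector            |

Derivation:
Line 1: ['is', 'been', 'cheese'] (min_width=14, slack=4)
Line 2: ['early', 'golden', 'stop'] (min_width=17, slack=1)
Line 3: ['cat', 'have', 'salty'] (min_width=14, slack=4)
Line 4: ['support', 'brown', 'two'] (min_width=17, slack=1)
Line 5: ['absolute'] (min_width=8, slack=10)
Line 6: ['photograph', 'cup'] (min_width=14, slack=4)
Line 7: ['vector'] (min_width=6, slack=12)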